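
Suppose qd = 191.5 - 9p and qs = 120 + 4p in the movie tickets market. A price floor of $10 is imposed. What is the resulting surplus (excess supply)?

Surplus = 58.5

Equilibrium price would be p* = 5.5, so the floor at 10 binds.
At p = 10: qd = 101.5, qs = 160.
Surplus = 160 − 101.5 = 58.5.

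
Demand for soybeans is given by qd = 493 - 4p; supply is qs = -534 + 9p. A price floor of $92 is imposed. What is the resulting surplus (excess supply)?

Surplus = 169

Equilibrium price would be p* = 79, so the floor at 92 binds.
At p = 92: qd = 125, qs = 294.
Surplus = 294 − 125 = 169.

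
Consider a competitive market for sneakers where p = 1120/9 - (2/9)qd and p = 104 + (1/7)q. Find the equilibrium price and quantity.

p* = 112, q* = 56

Set the two price expressions equal: 1120/9 - (2/9)q = 104 + (1/7)q.
184/9 = (23/63)q, so q* = 56.
p* = 1120/9 − (2/9)(56) = 112.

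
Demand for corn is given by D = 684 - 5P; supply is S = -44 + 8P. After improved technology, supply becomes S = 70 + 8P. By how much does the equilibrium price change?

ΔP = -114/13

Original equilibrium: P* = 56, Q* = 404.
New equilibrium: 684 - 5P = 70 + 8P, so 614 = 13P and P' = 614/13; Q' = 684 − 5(614/13) = 5822/13.
Change in price: 614/13 − 56 = -114/13.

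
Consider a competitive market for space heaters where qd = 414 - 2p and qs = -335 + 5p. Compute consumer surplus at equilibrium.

Consumer surplus = 10000

Equilibrium: 414 - 2p = -335 + 5p gives p* = 107, q* = 200.
Demand choke price (qd = 0): p = 207.
CS = ½(207 − 107)(200) = 10000.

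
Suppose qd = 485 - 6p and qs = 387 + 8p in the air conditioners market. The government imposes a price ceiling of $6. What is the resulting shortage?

Shortage = 14

Equilibrium price would be p* = 7, so the ceiling at 6 binds.
At p = 6: qd = 485 − 6(6) = 449, qs = 387 + 8(6) = 435.
Shortage = 449 − 435 = 14.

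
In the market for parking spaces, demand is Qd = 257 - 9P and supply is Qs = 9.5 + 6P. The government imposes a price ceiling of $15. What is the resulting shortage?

Equilibrium price would be P* = 16.5, so the ceiling at 15 binds.
At P = 15: Qd = 257 − 9(15) = 122, Qs = 9.5 + 6(15) = 99.5.
Shortage = 122 − 99.5 = 22.5.

Shortage = 22.5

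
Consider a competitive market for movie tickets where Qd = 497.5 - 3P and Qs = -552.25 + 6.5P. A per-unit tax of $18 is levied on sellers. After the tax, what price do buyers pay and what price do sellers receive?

Pre-tax equilibrium: P* = 110.5, Q* = 166.
Tax on sellers shifts supply to Qs = -552.25 + 6.5(P − 18) = -669.25 + 6.5P.
497.5 - 3P = -669.25 + 6.5P gives buyer price Pb = 4667/38; sellers receive Ps = 4667/38 − 18 = 3983/38.
New quantity: Q = 497.5 − 3(4667/38) = 2452/19.

Buyers pay 4667/38, sellers receive 3983/38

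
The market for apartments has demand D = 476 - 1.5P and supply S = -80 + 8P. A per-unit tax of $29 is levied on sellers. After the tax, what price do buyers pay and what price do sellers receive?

Buyers pay 1576/19, sellers receive 1025/19

Pre-tax equilibrium: P* = 1112/19, Q* = 7376/19.
Tax on sellers shifts supply to S = -80 + 8(P − 29) = -312 + 8P.
476 - 1.5P = -312 + 8P gives buyer price Pb = 1576/19; sellers receive Ps = 1576/19 − 29 = 1025/19.
New quantity: Q = 476 − 1.5(1576/19) = 6680/19.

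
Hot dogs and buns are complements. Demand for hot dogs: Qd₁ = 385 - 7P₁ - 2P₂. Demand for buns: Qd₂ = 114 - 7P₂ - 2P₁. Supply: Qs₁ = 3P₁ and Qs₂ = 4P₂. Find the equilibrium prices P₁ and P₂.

Market 1: 385 - 7P₁ - 2P₂ = 3P₁ → 10P₁ + 2P₂ = 385.
Market 2: 11P₂ + 2P₁ = 114.
Eliminating P₂: 11×(1) − 2×(2) gives 106P₁ = 4007, so P₁ = 4007/106.
Back-substitute into (2): P₂ = (114 − 2×4007/106) / 11 = 185/53.

P₁ = 4007/106, P₂ = 185/53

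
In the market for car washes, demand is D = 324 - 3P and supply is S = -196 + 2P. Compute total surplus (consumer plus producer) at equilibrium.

Equilibrium: 324 - 3P = -196 + 2P gives P* = 104, Q* = 12.
Demand choke price: P = 108; supply starts at P = 98.
CS = ½(108 − 104)(12) = 24; PS = ½(104 − 98)(12) = 36.

Total surplus = 60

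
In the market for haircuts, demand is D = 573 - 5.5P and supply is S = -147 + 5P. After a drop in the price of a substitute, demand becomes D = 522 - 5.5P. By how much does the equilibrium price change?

Original equilibrium: P* = 480/7, Q* = 1371/7.
New equilibrium: 522 - 5.5P = -147 + 5P, so 669 = 10.5P and P' = 446/7; Q' = 522 − 5.5(446/7) = 1201/7.
Change in price: 446/7 − 480/7 = -34/7.

ΔP = -34/7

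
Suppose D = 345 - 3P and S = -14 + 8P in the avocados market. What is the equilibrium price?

P* = 359/11

Set D = S: 345 - 3P = -14 + 8P.
359 = 11P, so P* = 359/11.
Q* = 345 − 3(359/11) = 2718/11.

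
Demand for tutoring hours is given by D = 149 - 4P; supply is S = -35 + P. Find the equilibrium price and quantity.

Set D = S: 149 - 4P = -35 + P.
184 = 5P, so P* = 36.8.
Q* = 149 − 4(36.8) = 1.8.

P* = 36.8, Q* = 1.8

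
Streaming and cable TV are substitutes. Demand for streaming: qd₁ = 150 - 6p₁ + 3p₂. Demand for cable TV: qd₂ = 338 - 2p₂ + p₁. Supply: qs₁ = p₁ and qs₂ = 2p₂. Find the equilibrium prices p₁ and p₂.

Market 1: 150 - 6p₁ + 3p₂ = p₁ → 7p₁ - 3p₂ = 150.
Market 2: 4p₂ - p₁ = 338.
Eliminating p₂: 4×(1) + 3×(2) gives 25p₁ = 1614, so p₁ = 64.56.
Back-substitute into (2): p₂ = (338 + 1×64.56) / 4 = 100.64.

p₁ = 64.56, p₂ = 100.64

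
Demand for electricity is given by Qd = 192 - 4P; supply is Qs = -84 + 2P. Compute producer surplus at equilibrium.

Producer surplus = 16

Equilibrium: 192 - 4P = -84 + 2P gives P* = 46, Q* = 8.
Supply starts at P = 42 (where Qs = 0).
PS = ½(46 − 42)(8) = 16.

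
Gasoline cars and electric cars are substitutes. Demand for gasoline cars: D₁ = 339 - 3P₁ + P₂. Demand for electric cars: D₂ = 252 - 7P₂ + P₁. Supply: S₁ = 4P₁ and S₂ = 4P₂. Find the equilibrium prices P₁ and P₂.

P₁ = 3981/76, P₂ = 2103/76

Market 1: 339 - 3P₁ + P₂ = 4P₁ → 7P₁ - P₂ = 339.
Market 2: 11P₂ - P₁ = 252.
Eliminating P₂: 11×(1) + 1×(2) gives 76P₁ = 3981, so P₁ = 3981/76.
Back-substitute into (2): P₂ = (252 + 1×3981/76) / 11 = 2103/76.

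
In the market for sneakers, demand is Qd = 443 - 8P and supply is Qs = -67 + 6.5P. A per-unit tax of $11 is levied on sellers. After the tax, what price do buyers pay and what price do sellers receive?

Pre-tax equilibrium: P* = 1020/29, Q* = 4687/29.
Tax on sellers shifts supply to Qs = -67 + 6.5(P − 11) = -138.5 + 6.5P.
443 - 8P = -138.5 + 6.5P gives buyer price Pb = 1163/29; sellers receive Ps = 1163/29 − 11 = 844/29.
New quantity: Q = 443 − 8(1163/29) = 3543/29.

Buyers pay 1163/29, sellers receive 844/29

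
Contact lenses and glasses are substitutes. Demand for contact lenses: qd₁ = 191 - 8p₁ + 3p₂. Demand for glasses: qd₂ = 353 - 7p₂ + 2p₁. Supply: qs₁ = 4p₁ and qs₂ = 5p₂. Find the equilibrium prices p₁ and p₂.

Market 1: 191 - 8p₁ + 3p₂ = 4p₁ → 12p₁ - 3p₂ = 191.
Market 2: 12p₂ - 2p₁ = 353.
Eliminating p₂: 12×(1) + 3×(2) gives 138p₁ = 3351, so p₁ = 1117/46.
Back-substitute into (2): p₂ = (353 + 2×1117/46) / 12 = 2309/69.

p₁ = 1117/46, p₂ = 2309/69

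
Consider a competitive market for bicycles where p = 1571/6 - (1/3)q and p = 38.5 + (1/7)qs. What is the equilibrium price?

p* = 105.5

Set the two price expressions equal: 1571/6 - (1/3)q = 38.5 + (1/7)q.
670/3 = (10/21)q, so q* = 469.
p* = 1571/6 − (1/3)(469) = 105.5.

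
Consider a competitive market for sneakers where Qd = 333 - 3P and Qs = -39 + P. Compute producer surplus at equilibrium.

Equilibrium: 333 - 3P = -39 + P gives P* = 93, Q* = 54.
Supply starts at P = 39 (where Qs = 0).
PS = ½(93 − 39)(54) = 1458.

Producer surplus = 1458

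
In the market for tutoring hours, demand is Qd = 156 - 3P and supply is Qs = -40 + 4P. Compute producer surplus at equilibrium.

Producer surplus = 648

Equilibrium: 156 - 3P = -40 + 4P gives P* = 28, Q* = 72.
Supply starts at P = 10 (where Qs = 0).
PS = ½(28 − 10)(72) = 648.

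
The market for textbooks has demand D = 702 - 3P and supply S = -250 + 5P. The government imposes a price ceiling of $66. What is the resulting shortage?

Shortage = 424

Equilibrium price would be P* = 119, so the ceiling at 66 binds.
At P = 66: D = 702 − 3(66) = 504, S = -250 + 5(66) = 80.
Shortage = 504 − 80 = 424.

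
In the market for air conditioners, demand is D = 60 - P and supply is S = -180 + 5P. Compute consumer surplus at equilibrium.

Equilibrium: 60 - P = -180 + 5P gives P* = 40, Q* = 20.
Demand choke price (D = 0): P = 60.
CS = ½(60 − 40)(20) = 200.

Consumer surplus = 200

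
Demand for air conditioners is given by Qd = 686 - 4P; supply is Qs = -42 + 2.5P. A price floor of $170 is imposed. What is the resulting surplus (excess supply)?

Equilibrium price would be P* = 112, so the floor at 170 binds.
At P = 170: Qd = 6, Qs = 383.
Surplus = 383 − 6 = 377.

Surplus = 377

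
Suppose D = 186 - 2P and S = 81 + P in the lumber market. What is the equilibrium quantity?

Set D = S: 186 - 2P = 81 + P.
105 = 3P, so P* = 35.
Q* = 186 − 2(35) = 116.

Q* = 116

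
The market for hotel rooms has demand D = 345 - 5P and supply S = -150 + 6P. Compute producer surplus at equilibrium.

Producer surplus = 1200

Equilibrium: 345 - 5P = -150 + 6P gives P* = 45, Q* = 120.
Supply starts at P = 25 (where S = 0).
PS = ½(45 − 25)(120) = 1200.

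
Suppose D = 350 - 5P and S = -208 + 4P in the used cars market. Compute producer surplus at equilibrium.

Producer surplus = 200

Equilibrium: 350 - 5P = -208 + 4P gives P* = 62, Q* = 40.
Supply starts at P = 52 (where S = 0).
PS = ½(62 − 52)(40) = 200.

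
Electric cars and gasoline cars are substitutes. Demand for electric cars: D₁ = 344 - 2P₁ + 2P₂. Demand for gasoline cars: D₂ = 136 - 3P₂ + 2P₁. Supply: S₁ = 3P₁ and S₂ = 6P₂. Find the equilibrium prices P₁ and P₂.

Market 1: 344 - 2P₁ + 2P₂ = 3P₁ → 5P₁ - 2P₂ = 344.
Market 2: 9P₂ - 2P₁ = 136.
Eliminating P₂: 9×(1) + 2×(2) gives 41P₁ = 3368, so P₁ = 3368/41.
Back-substitute into (2): P₂ = (136 + 2×3368/41) / 9 = 1368/41.

P₁ = 3368/41, P₂ = 1368/41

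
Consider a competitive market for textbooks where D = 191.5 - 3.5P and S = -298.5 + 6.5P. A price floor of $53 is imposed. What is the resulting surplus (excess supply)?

Equilibrium price would be P* = 49, so the floor at 53 binds.
At P = 53: D = 6, S = 46.
Surplus = 46 − 6 = 40.

Surplus = 40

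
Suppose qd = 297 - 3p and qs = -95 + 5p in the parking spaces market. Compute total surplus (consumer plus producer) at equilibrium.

Total surplus = 6000

Equilibrium: 297 - 3p = -95 + 5p gives p* = 49, q* = 150.
Demand choke price: p = 99; supply starts at p = 19.
CS = ½(99 − 49)(150) = 3750; PS = ½(49 − 19)(150) = 2250.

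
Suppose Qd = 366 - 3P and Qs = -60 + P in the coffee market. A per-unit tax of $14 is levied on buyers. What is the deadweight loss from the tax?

Pre-tax equilibrium: P* = 106.5, Q* = 46.5.
Tax on buyers shifts demand to Qd = 366 − 3(P + 14) = 324 - 3P.
324 - 3P = -60 + P gives seller price Ps = 96; buyers pay Pb = 96 + 14 = 110.
New quantity: Q = 366 − 3(110) = 36.
DWL = ½ × 14 × (46.5 − 36) = 73.5.

Deadweight loss = 73.5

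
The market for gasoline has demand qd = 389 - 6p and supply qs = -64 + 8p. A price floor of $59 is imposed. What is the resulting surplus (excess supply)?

Surplus = 373

Equilibrium price would be p* = 453/14, so the floor at 59 binds.
At p = 59: qd = 35, qs = 408.
Surplus = 408 − 35 = 373.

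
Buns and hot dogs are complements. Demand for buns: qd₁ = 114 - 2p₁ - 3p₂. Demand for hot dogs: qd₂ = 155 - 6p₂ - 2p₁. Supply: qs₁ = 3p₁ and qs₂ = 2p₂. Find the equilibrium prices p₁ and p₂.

Market 1: 114 - 2p₁ - 3p₂ = 3p₁ → 5p₁ + 3p₂ = 114.
Market 2: 8p₂ + 2p₁ = 155.
Eliminating p₂: 8×(1) − 3×(2) gives 34p₁ = 447, so p₁ = 447/34.
Back-substitute into (2): p₂ = (155 − 2×447/34) / 8 = 547/34.

p₁ = 447/34, p₂ = 547/34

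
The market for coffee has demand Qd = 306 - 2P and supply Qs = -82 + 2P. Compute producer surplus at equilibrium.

Equilibrium: 306 - 2P = -82 + 2P gives P* = 97, Q* = 112.
Supply starts at P = 41 (where Qs = 0).
PS = ½(97 − 41)(112) = 3136.

Producer surplus = 3136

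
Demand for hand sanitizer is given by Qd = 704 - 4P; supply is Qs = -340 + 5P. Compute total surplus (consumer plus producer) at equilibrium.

Equilibrium: 704 - 4P = -340 + 5P gives P* = 116, Q* = 240.
Demand choke price: P = 176; supply starts at P = 68.
CS = ½(176 − 116)(240) = 7200; PS = ½(116 − 68)(240) = 5760.

Total surplus = 12960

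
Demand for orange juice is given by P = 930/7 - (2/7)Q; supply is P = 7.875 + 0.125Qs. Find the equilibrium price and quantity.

Set the two price expressions equal: 930/7 - (2/7)Q = 7.875 + 0.125Q.
6999/56 = (23/56)Q, so Q* = 6999/23.
P* = 930/7 − (2/7)(6999/23) = 1056/23.

P* = 1056/23, Q* = 6999/23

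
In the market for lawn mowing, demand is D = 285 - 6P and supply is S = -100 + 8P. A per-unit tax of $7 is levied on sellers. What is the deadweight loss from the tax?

Pre-tax equilibrium: P* = 27.5, Q* = 120.
Tax on sellers shifts supply to S = -100 + 8(P − 7) = -156 + 8P.
285 - 6P = -156 + 8P gives buyer price Pb = 31.5; sellers receive Ps = 31.5 − 7 = 24.5.
New quantity: Q = 285 − 6(31.5) = 96.
DWL = ½ × 7 × (120 − 96) = 84.

Deadweight loss = 84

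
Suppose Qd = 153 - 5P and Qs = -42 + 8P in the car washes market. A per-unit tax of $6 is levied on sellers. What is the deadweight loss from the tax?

Pre-tax equilibrium: P* = 15, Q* = 78.
Tax on sellers shifts supply to Qs = -42 + 8(P − 6) = -90 + 8P.
153 - 5P = -90 + 8P gives buyer price Pb = 243/13; sellers receive Ps = 243/13 − 6 = 165/13.
New quantity: Q = 153 − 5(243/13) = 774/13.
DWL = ½ × 6 × (78 − 774/13) = 720/13.

Deadweight loss = 720/13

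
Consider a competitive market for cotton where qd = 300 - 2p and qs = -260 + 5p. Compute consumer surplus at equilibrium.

Equilibrium: 300 - 2p = -260 + 5p gives p* = 80, q* = 140.
Demand choke price (qd = 0): p = 150.
CS = ½(150 − 80)(140) = 4900.

Consumer surplus = 4900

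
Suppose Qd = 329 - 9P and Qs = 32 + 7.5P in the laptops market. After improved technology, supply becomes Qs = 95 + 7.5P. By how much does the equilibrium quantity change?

Original equilibrium: P* = 18, Q* = 167.
New equilibrium: 329 - 9P = 95 + 7.5P, so 234 = 16.5P and P' = 156/11; Q' = 329 − 9(156/11) = 2215/11.
Change in quantity: 2215/11 − 167 = 378/11.

ΔQ = 378/11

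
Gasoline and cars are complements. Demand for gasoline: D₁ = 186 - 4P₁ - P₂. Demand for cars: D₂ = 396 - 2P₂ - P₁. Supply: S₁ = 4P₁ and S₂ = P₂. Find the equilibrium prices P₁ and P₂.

Market 1: 186 - 4P₁ - P₂ = 4P₁ → 8P₁ + P₂ = 186.
Market 2: 3P₂ + P₁ = 396.
Eliminating P₂: 3×(1) − 1×(2) gives 23P₁ = 162, so P₁ = 162/23.
Back-substitute into (2): P₂ = (396 − 1×162/23) / 3 = 2982/23.

P₁ = 162/23, P₂ = 2982/23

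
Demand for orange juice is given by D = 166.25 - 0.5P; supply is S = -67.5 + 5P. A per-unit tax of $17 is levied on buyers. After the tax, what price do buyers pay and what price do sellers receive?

Buyers pay 1275/22, sellers receive 901/22

Pre-tax equilibrium: P* = 42.5, Q* = 145.
Tax on buyers shifts demand to D = 166.25 − 0.5(P + 17) = 157.75 - 0.5P.
157.75 - 0.5P = -67.5 + 5P gives seller price Ps = 901/22; buyers pay Pb = 901/22 + 17 = 1275/22.
New quantity: Q = 166.25 − 0.5(1275/22) = 1510/11.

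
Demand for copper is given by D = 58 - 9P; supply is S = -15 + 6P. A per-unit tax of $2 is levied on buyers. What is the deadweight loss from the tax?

Deadweight loss = 7.2

Pre-tax equilibrium: P* = 73/15, Q* = 14.2.
Tax on buyers shifts demand to D = 58 − 9(P + 2) = 40 - 9P.
40 - 9P = -15 + 6P gives seller price Ps = 11/3; buyers pay Pb = 11/3 + 2 = 17/3.
New quantity: Q = 58 − 9(17/3) = 7.
DWL = ½ × 2 × (14.2 − 7) = 7.2.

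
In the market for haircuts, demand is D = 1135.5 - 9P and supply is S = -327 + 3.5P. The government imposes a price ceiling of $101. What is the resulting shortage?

Shortage = 200

Equilibrium price would be P* = 117, so the ceiling at 101 binds.
At P = 101: D = 1135.5 − 9(101) = 226.5, S = -327 + 3.5(101) = 26.5.
Shortage = 226.5 − 26.5 = 200.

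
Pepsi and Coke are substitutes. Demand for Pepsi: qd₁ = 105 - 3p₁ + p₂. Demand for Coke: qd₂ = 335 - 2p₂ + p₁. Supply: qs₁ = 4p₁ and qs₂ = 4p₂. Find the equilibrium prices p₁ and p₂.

p₁ = 965/41, p₂ = 2450/41

Market 1: 105 - 3p₁ + p₂ = 4p₁ → 7p₁ - p₂ = 105.
Market 2: 6p₂ - p₁ = 335.
Eliminating p₂: 6×(1) + 1×(2) gives 41p₁ = 965, so p₁ = 965/41.
Back-substitute into (2): p₂ = (335 + 1×965/41) / 6 = 2450/41.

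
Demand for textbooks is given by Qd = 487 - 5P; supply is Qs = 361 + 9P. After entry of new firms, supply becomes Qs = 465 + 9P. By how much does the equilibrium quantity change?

ΔQ = 260/7

Original equilibrium: P* = 9, Q* = 442.
New equilibrium: 487 - 5P = 465 + 9P, so 22 = 14P and P' = 11/7; Q' = 487 − 5(11/7) = 3354/7.
Change in quantity: 3354/7 − 442 = 260/7.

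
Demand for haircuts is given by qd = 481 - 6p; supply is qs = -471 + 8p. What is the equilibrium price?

Set qd = qs: 481 - 6p = -471 + 8p.
952 = 14p, so p* = 68.
q* = 481 − 6(68) = 73.

p* = 68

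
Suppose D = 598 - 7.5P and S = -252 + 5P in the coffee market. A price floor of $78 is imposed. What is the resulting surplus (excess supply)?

Surplus = 125

Equilibrium price would be P* = 68, so the floor at 78 binds.
At P = 78: D = 13, S = 138.
Surplus = 138 − 13 = 125.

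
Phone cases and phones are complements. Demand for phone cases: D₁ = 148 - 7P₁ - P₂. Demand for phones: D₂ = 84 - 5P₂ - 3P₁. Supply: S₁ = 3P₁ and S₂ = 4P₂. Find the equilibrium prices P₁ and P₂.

Market 1: 148 - 7P₁ - P₂ = 3P₁ → 10P₁ + P₂ = 148.
Market 2: 9P₂ + 3P₁ = 84.
Eliminating P₂: 9×(1) − 1×(2) gives 87P₁ = 1248, so P₁ = 416/29.
Back-substitute into (2): P₂ = (84 − 3×416/29) / 9 = 132/29.

P₁ = 416/29, P₂ = 132/29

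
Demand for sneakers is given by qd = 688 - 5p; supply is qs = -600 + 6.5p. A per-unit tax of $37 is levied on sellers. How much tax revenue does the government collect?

Pre-tax equilibrium: p* = 112, q* = 128.
Tax on sellers shifts supply to qs = -600 + 6.5(p − 37) = -840.5 + 6.5p.
688 - 5p = -840.5 + 6.5p gives buyer price pb = 3057/23; sellers receive ps = 3057/23 − 37 = 2206/23.
New quantity: q = 688 − 5(3057/23) = 539/23.
Revenue = 37 × 539/23 = 19943/23.

Tax revenue = 19943/23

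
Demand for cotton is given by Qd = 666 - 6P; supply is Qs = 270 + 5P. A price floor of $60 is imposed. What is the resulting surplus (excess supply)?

Equilibrium price would be P* = 36, so the floor at 60 binds.
At P = 60: Qd = 306, Qs = 570.
Surplus = 570 − 306 = 264.

Surplus = 264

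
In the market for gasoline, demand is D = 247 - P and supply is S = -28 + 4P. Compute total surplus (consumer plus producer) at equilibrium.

Total surplus = 23040

Equilibrium: 247 - P = -28 + 4P gives P* = 55, Q* = 192.
Demand choke price: P = 247; supply starts at P = 7.
CS = ½(247 − 55)(192) = 18432; PS = ½(55 − 7)(192) = 4608.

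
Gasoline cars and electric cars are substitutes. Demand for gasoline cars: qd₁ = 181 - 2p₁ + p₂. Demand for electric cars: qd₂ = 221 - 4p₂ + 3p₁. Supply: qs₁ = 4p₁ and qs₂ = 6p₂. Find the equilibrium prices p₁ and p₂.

Market 1: 181 - 2p₁ + p₂ = 4p₁ → 6p₁ - p₂ = 181.
Market 2: 10p₂ - 3p₁ = 221.
Eliminating p₂: 10×(1) + 1×(2) gives 57p₁ = 2031, so p₁ = 677/19.
Back-substitute into (2): p₂ = (221 + 3×677/19) / 10 = 623/19.

p₁ = 677/19, p₂ = 623/19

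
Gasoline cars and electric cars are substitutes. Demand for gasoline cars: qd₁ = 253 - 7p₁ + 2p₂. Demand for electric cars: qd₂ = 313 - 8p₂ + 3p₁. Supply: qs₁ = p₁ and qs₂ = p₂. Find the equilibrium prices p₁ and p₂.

Market 1: 253 - 7p₁ + 2p₂ = p₁ → 8p₁ - 2p₂ = 253.
Market 2: 9p₂ - 3p₁ = 313.
Eliminating p₂: 9×(1) + 2×(2) gives 66p₁ = 2903, so p₁ = 2903/66.
Back-substitute into (2): p₂ = (313 + 3×2903/66) / 9 = 3263/66.

p₁ = 2903/66, p₂ = 3263/66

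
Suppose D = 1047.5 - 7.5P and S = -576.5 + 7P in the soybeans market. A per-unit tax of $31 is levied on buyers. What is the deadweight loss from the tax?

Deadweight loss = 100905/58

Pre-tax equilibrium: P* = 112, Q* = 207.5.
Tax on buyers shifts demand to D = 1047.5 − 7.5(P + 31) = 815 - 7.5P.
815 - 7.5P = -576.5 + 7P gives seller price Ps = 2783/29; buyers pay Pb = 2783/29 + 31 = 3682/29.
New quantity: Q = 1047.5 − 7.5(3682/29) = 5525/58.
DWL = ½ × 31 × (207.5 − 5525/58) = 100905/58.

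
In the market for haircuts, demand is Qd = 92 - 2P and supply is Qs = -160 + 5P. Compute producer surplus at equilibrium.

Equilibrium: 92 - 2P = -160 + 5P gives P* = 36, Q* = 20.
Supply starts at P = 32 (where Qs = 0).
PS = ½(36 − 32)(20) = 40.

Producer surplus = 40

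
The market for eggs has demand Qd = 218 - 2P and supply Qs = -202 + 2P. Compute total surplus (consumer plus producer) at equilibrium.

Total surplus = 32

Equilibrium: 218 - 2P = -202 + 2P gives P* = 105, Q* = 8.
Demand choke price: P = 109; supply starts at P = 101.
CS = ½(109 − 105)(8) = 16; PS = ½(105 − 101)(8) = 16.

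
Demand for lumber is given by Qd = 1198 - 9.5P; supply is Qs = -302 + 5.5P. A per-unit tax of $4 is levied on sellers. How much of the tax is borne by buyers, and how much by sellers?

Buyers bear 22/15, sellers bear 38/15

Pre-tax equilibrium: P* = 100, Q* = 248.
Tax on sellers shifts supply to Qs = -302 + 5.5(P − 4) = -324 + 5.5P.
1198 - 9.5P = -324 + 5.5P gives buyer price Pb = 1522/15; sellers receive Ps = 1522/15 − 4 = 1462/15.
New quantity: Q = 1198 − 9.5(1522/15) = 3511/15.
Buyer burden = 1522/15 − 100 = 22/15; seller burden = 100 − 1462/15 = 38/15.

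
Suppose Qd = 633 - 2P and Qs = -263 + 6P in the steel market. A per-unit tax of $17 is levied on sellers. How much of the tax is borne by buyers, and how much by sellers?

Pre-tax equilibrium: P* = 112, Q* = 409.
Tax on sellers shifts supply to Qs = -263 + 6(P − 17) = -365 + 6P.
633 - 2P = -365 + 6P gives buyer price Pb = 124.75; sellers receive Ps = 124.75 − 17 = 107.75.
New quantity: Q = 633 − 2(124.75) = 383.5.
Buyer burden = 124.75 − 112 = 12.75; seller burden = 112 − 107.75 = 4.25.

Buyers bear $12.75, sellers bear $4.25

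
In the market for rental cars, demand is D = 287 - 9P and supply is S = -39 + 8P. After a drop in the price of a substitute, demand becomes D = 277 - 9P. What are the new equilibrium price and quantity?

P' = 316/17, Q' = 1865/17

Original equilibrium: P* = 326/17, Q* = 1945/17.
New equilibrium: 277 - 9P = -39 + 8P, so 316 = 17P and P' = 316/17; Q' = 277 − 9(316/17) = 1865/17.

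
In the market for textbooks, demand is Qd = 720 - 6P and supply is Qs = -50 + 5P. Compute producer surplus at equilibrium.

Producer surplus = 9000

Equilibrium: 720 - 6P = -50 + 5P gives P* = 70, Q* = 300.
Supply starts at P = 10 (where Qs = 0).
PS = ½(70 − 10)(300) = 9000.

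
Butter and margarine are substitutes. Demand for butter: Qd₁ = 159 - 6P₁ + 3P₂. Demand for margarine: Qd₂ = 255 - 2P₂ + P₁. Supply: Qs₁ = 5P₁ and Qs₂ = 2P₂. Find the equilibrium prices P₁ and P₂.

P₁ = 1401/41, P₂ = 2964/41

Market 1: 159 - 6P₁ + 3P₂ = 5P₁ → 11P₁ - 3P₂ = 159.
Market 2: 4P₂ - P₁ = 255.
Eliminating P₂: 4×(1) + 3×(2) gives 41P₁ = 1401, so P₁ = 1401/41.
Back-substitute into (2): P₂ = (255 + 1×1401/41) / 4 = 2964/41.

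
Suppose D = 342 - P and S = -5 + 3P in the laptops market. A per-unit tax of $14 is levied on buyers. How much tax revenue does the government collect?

Tax revenue = 3426.5

Pre-tax equilibrium: P* = 86.75, Q* = 255.25.
Tax on buyers shifts demand to D = 342 − 1(P + 14) = 328 - P.
328 - P = -5 + 3P gives seller price Ps = 83.25; buyers pay Pb = 83.25 + 14 = 97.25.
New quantity: Q = 342 − 1(97.25) = 244.75.
Revenue = 14 × 244.75 = 3426.5.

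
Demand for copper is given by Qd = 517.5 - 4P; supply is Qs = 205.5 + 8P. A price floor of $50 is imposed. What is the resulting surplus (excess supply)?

Surplus = 288

Equilibrium price would be P* = 26, so the floor at 50 binds.
At P = 50: Qd = 317.5, Qs = 605.5.
Surplus = 605.5 − 317.5 = 288.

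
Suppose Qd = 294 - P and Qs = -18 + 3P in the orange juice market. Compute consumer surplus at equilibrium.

Consumer surplus = 23328

Equilibrium: 294 - P = -18 + 3P gives P* = 78, Q* = 216.
Demand choke price (Qd = 0): P = 294.
CS = ½(294 − 78)(216) = 23328.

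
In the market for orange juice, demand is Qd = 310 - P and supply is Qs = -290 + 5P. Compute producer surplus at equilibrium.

Equilibrium: 310 - P = -290 + 5P gives P* = 100, Q* = 210.
Supply starts at P = 58 (where Qs = 0).
PS = ½(100 − 58)(210) = 4410.

Producer surplus = 4410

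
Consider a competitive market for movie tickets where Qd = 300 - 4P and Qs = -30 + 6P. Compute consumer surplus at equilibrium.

Consumer surplus = 3528

Equilibrium: 300 - 4P = -30 + 6P gives P* = 33, Q* = 168.
Demand choke price (Qd = 0): P = 75.
CS = ½(75 − 33)(168) = 3528.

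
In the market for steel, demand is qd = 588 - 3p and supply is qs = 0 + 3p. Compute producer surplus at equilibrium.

Equilibrium: 588 - 3p = 0 + 3p gives p* = 98, q* = 294.
Supply starts at p = 0 (where qs = 0).
PS = ½(98 − 0)(294) = 14406.

Producer surplus = 14406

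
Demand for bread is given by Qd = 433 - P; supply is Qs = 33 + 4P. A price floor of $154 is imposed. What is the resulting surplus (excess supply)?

Equilibrium price would be P* = 80, so the floor at 154 binds.
At P = 154: Qd = 279, Qs = 649.
Surplus = 649 − 279 = 370.

Surplus = 370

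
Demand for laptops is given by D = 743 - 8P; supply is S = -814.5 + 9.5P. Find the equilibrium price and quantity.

Set D = S: 743 - 8P = -814.5 + 9.5P.
1557.5 = 17.5P, so P* = 89.
Q* = 743 − 8(89) = 31.

P* = 89, Q* = 31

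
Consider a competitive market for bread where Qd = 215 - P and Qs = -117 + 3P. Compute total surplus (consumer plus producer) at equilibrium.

Total surplus = 11616

Equilibrium: 215 - P = -117 + 3P gives P* = 83, Q* = 132.
Demand choke price: P = 215; supply starts at P = 39.
CS = ½(215 − 83)(132) = 8712; PS = ½(83 − 39)(132) = 2904.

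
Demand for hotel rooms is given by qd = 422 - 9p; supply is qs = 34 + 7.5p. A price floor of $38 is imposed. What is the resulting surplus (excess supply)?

Equilibrium price would be p* = 776/33, so the floor at 38 binds.
At p = 38: qd = 80, qs = 319.
Surplus = 319 − 80 = 239.

Surplus = 239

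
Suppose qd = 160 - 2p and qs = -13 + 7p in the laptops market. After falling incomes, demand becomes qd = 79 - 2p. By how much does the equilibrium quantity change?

Original equilibrium: p* = 173/9, q* = 1094/9.
New equilibrium: 79 - 2p = -13 + 7p, so 92 = 9p and p' = 92/9; q' = 79 − 2(92/9) = 527/9.
Change in quantity: 527/9 − 1094/9 = -63.

Δq = -63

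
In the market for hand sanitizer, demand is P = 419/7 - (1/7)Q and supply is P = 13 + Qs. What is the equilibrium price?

Set the two price expressions equal: 419/7 - (1/7)Q = 13 + Q.
328/7 = (8/7)Q, so Q* = 41.
P* = 419/7 − (1/7)(41) = 54.

P* = 54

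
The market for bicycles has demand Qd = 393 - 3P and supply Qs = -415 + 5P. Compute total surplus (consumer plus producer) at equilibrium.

Equilibrium: 393 - 3P = -415 + 5P gives P* = 101, Q* = 90.
Demand choke price: P = 131; supply starts at P = 83.
CS = ½(131 − 101)(90) = 1350; PS = ½(101 − 83)(90) = 810.

Total surplus = 2160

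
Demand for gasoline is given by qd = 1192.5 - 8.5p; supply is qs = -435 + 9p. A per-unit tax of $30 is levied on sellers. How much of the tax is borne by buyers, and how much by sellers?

Buyers bear 108/7, sellers bear 102/7

Pre-tax equilibrium: p* = 93, q* = 402.
Tax on sellers shifts supply to qs = -435 + 9(p − 30) = -705 + 9p.
1192.5 - 8.5p = -705 + 9p gives buyer price pb = 759/7; sellers receive ps = 759/7 − 30 = 549/7.
New quantity: q = 1192.5 − 8.5(759/7) = 1896/7.
Buyer burden = 759/7 − 93 = 108/7; seller burden = 93 − 549/7 = 102/7.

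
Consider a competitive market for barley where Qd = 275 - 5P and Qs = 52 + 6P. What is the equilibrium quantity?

Set Qd = Qs: 275 - 5P = 52 + 6P.
223 = 11P, so P* = 223/11.
Q* = 275 − 5(223/11) = 1910/11.

Q* = 1910/11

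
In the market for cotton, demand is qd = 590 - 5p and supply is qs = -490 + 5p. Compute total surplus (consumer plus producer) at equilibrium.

Equilibrium: 590 - 5p = -490 + 5p gives p* = 108, q* = 50.
Demand choke price: p = 118; supply starts at p = 98.
CS = ½(118 − 108)(50) = 250; PS = ½(108 − 98)(50) = 250.

Total surplus = 500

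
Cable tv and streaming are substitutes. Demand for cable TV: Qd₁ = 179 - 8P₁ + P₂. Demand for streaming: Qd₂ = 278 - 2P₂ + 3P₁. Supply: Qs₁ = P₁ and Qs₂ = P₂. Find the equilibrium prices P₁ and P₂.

Market 1: 179 - 8P₁ + P₂ = P₁ → 9P₁ - P₂ = 179.
Market 2: 3P₂ - 3P₁ = 278.
Eliminating P₂: 3×(1) + 1×(2) gives 24P₁ = 815, so P₁ = 815/24.
Back-substitute into (2): P₂ = (278 + 3×815/24) / 3 = 126.625.

P₁ = 815/24, P₂ = 126.625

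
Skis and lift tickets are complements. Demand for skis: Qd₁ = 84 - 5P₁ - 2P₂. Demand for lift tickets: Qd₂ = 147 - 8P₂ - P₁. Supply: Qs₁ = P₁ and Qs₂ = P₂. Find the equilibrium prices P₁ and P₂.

Market 1: 84 - 5P₁ - 2P₂ = P₁ → 6P₁ + 2P₂ = 84.
Market 2: 9P₂ + P₁ = 147.
Eliminating P₂: 9×(1) − 2×(2) gives 52P₁ = 462, so P₁ = 231/26.
Back-substitute into (2): P₂ = (147 − 1×231/26) / 9 = 399/26.

P₁ = 231/26, P₂ = 399/26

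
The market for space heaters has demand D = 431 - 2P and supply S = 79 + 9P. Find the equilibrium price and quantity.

P* = 32, Q* = 367

Set D = S: 431 - 2P = 79 + 9P.
352 = 11P, so P* = 32.
Q* = 431 − 2(32) = 367.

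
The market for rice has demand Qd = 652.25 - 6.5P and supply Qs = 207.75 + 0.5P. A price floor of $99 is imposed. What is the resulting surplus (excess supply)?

Surplus = 248.5

Equilibrium price would be P* = 63.5, so the floor at 99 binds.
At P = 99: Qd = 8.75, Qs = 257.25.
Surplus = 257.25 − 8.75 = 248.5.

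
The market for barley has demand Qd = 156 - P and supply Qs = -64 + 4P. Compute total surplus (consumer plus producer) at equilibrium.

Total surplus = 7840

Equilibrium: 156 - P = -64 + 4P gives P* = 44, Q* = 112.
Demand choke price: P = 156; supply starts at P = 16.
CS = ½(156 − 44)(112) = 6272; PS = ½(44 − 16)(112) = 1568.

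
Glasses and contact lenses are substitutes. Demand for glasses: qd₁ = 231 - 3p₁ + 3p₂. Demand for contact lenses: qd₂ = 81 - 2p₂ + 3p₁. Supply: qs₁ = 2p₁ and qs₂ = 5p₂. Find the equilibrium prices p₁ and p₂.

p₁ = 930/13, p₂ = 549/13

Market 1: 231 - 3p₁ + 3p₂ = 2p₁ → 5p₁ - 3p₂ = 231.
Market 2: 7p₂ - 3p₁ = 81.
Eliminating p₂: 7×(1) + 3×(2) gives 26p₁ = 1860, so p₁ = 930/13.
Back-substitute into (2): p₂ = (81 + 3×930/13) / 7 = 549/13.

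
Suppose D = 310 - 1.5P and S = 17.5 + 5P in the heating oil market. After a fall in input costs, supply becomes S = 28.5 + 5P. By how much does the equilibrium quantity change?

Original equilibrium: P* = 45, Q* = 242.5.
New equilibrium: 310 - 1.5P = 28.5 + 5P, so 281.5 = 6.5P and P' = 563/13; Q' = 310 − 1.5(563/13) = 6371/26.
Change in quantity: 6371/26 − 242.5 = 33/13.

ΔQ = 33/13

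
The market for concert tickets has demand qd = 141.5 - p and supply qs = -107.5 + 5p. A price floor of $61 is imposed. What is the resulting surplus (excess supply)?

Surplus = 117

Equilibrium price would be p* = 41.5, so the floor at 61 binds.
At p = 61: qd = 80.5, qs = 197.5.
Surplus = 197.5 − 80.5 = 117.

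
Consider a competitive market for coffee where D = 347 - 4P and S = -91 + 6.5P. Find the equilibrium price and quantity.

Set D = S: 347 - 4P = -91 + 6.5P.
438 = 10.5P, so P* = 292/7.
Q* = 347 − 4(292/7) = 1261/7.

P* = 292/7, Q* = 1261/7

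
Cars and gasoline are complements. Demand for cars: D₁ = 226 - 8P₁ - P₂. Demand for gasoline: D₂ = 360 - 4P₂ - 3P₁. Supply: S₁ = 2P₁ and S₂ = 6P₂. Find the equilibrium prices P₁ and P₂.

P₁ = 1900/97, P₂ = 2922/97

Market 1: 226 - 8P₁ - P₂ = 2P₁ → 10P₁ + P₂ = 226.
Market 2: 10P₂ + 3P₁ = 360.
Eliminating P₂: 10×(1) − 1×(2) gives 97P₁ = 1900, so P₁ = 1900/97.
Back-substitute into (2): P₂ = (360 − 3×1900/97) / 10 = 2922/97.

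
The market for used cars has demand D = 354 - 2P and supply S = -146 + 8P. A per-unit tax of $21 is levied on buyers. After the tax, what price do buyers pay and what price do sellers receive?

Pre-tax equilibrium: P* = 50, Q* = 254.
Tax on buyers shifts demand to D = 354 − 2(P + 21) = 312 - 2P.
312 - 2P = -146 + 8P gives seller price Ps = 45.8; buyers pay Pb = 45.8 + 21 = 66.8.
New quantity: Q = 354 − 2(66.8) = 220.4.

Buyers pay $66.8, sellers receive $45.8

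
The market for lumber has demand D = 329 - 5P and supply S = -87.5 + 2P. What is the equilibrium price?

Set D = S: 329 - 5P = -87.5 + 2P.
416.5 = 7P, so P* = 59.5.
Q* = 329 − 5(59.5) = 31.5.

P* = 59.5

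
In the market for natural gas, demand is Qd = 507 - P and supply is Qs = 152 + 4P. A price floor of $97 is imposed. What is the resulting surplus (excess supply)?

Equilibrium price would be P* = 71, so the floor at 97 binds.
At P = 97: Qd = 410, Qs = 540.
Surplus = 540 − 410 = 130.

Surplus = 130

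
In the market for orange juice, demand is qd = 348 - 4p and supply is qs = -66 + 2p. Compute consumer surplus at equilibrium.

Consumer surplus = 648

Equilibrium: 348 - 4p = -66 + 2p gives p* = 69, q* = 72.
Demand choke price (qd = 0): p = 87.
CS = ½(87 − 69)(72) = 648.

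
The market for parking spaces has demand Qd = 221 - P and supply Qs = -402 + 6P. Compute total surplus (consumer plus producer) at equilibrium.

Total surplus = 10164

Equilibrium: 221 - P = -402 + 6P gives P* = 89, Q* = 132.
Demand choke price: P = 221; supply starts at P = 67.
CS = ½(221 − 89)(132) = 8712; PS = ½(89 − 67)(132) = 1452.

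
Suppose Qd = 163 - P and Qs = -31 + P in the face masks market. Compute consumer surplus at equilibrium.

Equilibrium: 163 - P = -31 + P gives P* = 97, Q* = 66.
Demand choke price (Qd = 0): P = 163.
CS = ½(163 − 97)(66) = 2178.

Consumer surplus = 2178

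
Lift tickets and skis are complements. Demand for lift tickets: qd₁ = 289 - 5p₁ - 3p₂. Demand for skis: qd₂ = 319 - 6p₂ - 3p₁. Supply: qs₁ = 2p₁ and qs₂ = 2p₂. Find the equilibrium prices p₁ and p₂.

p₁ = 1355/47, p₂ = 1366/47

Market 1: 289 - 5p₁ - 3p₂ = 2p₁ → 7p₁ + 3p₂ = 289.
Market 2: 8p₂ + 3p₁ = 319.
Eliminating p₂: 8×(1) − 3×(2) gives 47p₁ = 1355, so p₁ = 1355/47.
Back-substitute into (2): p₂ = (319 − 3×1355/47) / 8 = 1366/47.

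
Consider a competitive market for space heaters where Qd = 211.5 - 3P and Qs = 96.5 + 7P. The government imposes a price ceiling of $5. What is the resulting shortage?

Equilibrium price would be P* = 11.5, so the ceiling at 5 binds.
At P = 5: Qd = 211.5 − 3(5) = 196.5, Qs = 96.5 + 7(5) = 131.5.
Shortage = 196.5 − 131.5 = 65.

Shortage = 65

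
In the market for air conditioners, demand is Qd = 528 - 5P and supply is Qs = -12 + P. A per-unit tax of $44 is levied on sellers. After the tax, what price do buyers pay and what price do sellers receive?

Pre-tax equilibrium: P* = 90, Q* = 78.
Tax on sellers shifts supply to Qs = -12 + 1(P − 44) = -56 + P.
528 - 5P = -56 + P gives buyer price Pb = 292/3; sellers receive Ps = 292/3 − 44 = 160/3.
New quantity: Q = 528 − 5(292/3) = 124/3.

Buyers pay 292/3, sellers receive 160/3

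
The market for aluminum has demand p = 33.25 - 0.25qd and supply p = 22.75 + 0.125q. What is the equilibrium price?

Set the two price expressions equal: 33.25 - 0.25q = 22.75 + 0.125q.
10.5 = 0.375q, so q* = 28.
p* = 33.25 − (0.25)(28) = 26.25.

p* = 26.25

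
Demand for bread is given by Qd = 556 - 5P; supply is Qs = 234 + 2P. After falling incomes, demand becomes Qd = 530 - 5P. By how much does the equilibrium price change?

Original equilibrium: P* = 46, Q* = 326.
New equilibrium: 530 - 5P = 234 + 2P, so 296 = 7P and P' = 296/7; Q' = 530 − 5(296/7) = 2230/7.
Change in price: 296/7 − 46 = -26/7.

ΔP = -26/7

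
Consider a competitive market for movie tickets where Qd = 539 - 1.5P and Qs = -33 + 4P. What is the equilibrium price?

Set Qd = Qs: 539 - 1.5P = -33 + 4P.
572 = 5.5P, so P* = 104.
Q* = 539 − 1.5(104) = 383.

P* = 104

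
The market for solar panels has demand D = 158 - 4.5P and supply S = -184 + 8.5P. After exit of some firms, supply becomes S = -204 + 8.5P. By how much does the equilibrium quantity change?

ΔQ = -90/13

Original equilibrium: P* = 342/13, Q* = 515/13.
New equilibrium: 158 - 4.5P = -204 + 8.5P, so 362 = 13P and P' = 362/13; Q' = 158 − 4.5(362/13) = 425/13.
Change in quantity: 425/13 − 515/13 = -90/13.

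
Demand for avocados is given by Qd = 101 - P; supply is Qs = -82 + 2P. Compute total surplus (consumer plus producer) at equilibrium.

Total surplus = 1200

Equilibrium: 101 - P = -82 + 2P gives P* = 61, Q* = 40.
Demand choke price: P = 101; supply starts at P = 41.
CS = ½(101 − 61)(40) = 800; PS = ½(61 − 41)(40) = 400.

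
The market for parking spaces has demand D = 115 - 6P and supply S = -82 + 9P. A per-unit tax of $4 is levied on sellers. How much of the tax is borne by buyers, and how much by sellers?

Buyers bear $2.4, sellers bear $1.6

Pre-tax equilibrium: P* = 197/15, Q* = 36.2.
Tax on sellers shifts supply to S = -82 + 9(P − 4) = -118 + 9P.
115 - 6P = -118 + 9P gives buyer price Pb = 233/15; sellers receive Ps = 233/15 − 4 = 173/15.
New quantity: Q = 115 − 6(233/15) = 21.8.
Buyer burden = 233/15 − 197/15 = 2.4; seller burden = 197/15 − 173/15 = 1.6.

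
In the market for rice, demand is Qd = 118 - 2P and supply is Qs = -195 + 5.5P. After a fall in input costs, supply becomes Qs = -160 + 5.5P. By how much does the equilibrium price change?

ΔP = -14/3

Original equilibrium: P* = 626/15, Q* = 518/15.
New equilibrium: 118 - 2P = -160 + 5.5P, so 278 = 7.5P and P' = 556/15; Q' = 118 − 2(556/15) = 658/15.
Change in price: 556/15 − 626/15 = -14/3.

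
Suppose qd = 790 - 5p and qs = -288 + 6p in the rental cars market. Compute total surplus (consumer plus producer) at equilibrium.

Total surplus = 16500

Equilibrium: 790 - 5p = -288 + 6p gives p* = 98, q* = 300.
Demand choke price: p = 158; supply starts at p = 48.
CS = ½(158 − 98)(300) = 9000; PS = ½(98 − 48)(300) = 7500.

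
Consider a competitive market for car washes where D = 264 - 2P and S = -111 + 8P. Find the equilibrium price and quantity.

Set D = S: 264 - 2P = -111 + 8P.
375 = 10P, so P* = 37.5.
Q* = 264 − 2(37.5) = 189.

P* = 37.5, Q* = 189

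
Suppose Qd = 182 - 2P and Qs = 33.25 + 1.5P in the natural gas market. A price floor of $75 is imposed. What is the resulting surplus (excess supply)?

Surplus = 113.75

Equilibrium price would be P* = 42.5, so the floor at 75 binds.
At P = 75: Qd = 32, Qs = 145.75.
Surplus = 145.75 − 32 = 113.75.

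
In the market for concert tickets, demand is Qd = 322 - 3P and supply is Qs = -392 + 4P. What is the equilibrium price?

Set Qd = Qs: 322 - 3P = -392 + 4P.
714 = 7P, so P* = 102.
Q* = 322 − 3(102) = 16.

P* = 102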